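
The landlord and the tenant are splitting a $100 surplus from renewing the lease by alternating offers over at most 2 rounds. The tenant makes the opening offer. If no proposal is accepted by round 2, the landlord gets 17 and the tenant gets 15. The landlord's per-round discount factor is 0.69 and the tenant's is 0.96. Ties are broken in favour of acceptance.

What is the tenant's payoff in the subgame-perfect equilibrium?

41.35

By backward induction:
Round 2 (the landlord proposes): the tenant gets 15 if talks fail, so the landlord offers 15 and keeps 85.
Round 1 (the tenant proposes): the landlord can get 85 next round, worth 0.69 × 85 = 58.65 now. The tenant offers 58.65 and keeps 100 − 58.65 = 41.35.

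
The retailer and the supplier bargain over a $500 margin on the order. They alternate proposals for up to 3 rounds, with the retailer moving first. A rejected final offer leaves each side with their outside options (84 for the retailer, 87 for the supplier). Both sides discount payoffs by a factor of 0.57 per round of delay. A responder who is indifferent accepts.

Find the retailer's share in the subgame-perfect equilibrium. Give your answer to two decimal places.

Round 3 (the retailer proposes): the supplier gets 87 if talks fail, so the retailer offers 87 and keeps 413.
Round 2 (the supplier proposes): the retailer can get 413 next round, worth 0.57 × 413 = 235.41 now, so the supplier offers 235.41, keeping 264.59.
Round 1 (the retailer proposes): the supplier can get 264.59 next round, worth 0.57 × 264.59 = 150.8163 now, so the retailer offers 150.8163, keeping 349.1837.

349.18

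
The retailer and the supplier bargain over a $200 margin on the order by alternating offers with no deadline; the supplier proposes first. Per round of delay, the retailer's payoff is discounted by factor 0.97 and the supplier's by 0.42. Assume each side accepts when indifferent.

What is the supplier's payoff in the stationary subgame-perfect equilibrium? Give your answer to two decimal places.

In a stationary SPE each proposer offers the other exactly their discounted continuation value.
If the supplier keeps x when proposing and the retailer keeps y when proposing, then x = 200 − 0.97y and y = 200 − 0.42x.
Solving: x = 200(1 − 0.97) / (1 − 0.42·0.97) = 6 / 0.5926 ≈ 10.1249.
The retailer gets 200 − 10.1249 ≈ 189.8751.

10.12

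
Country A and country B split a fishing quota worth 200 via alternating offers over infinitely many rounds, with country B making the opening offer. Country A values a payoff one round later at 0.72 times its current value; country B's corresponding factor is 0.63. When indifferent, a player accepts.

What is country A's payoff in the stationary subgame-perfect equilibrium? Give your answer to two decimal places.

Let x be country B's share when country B proposes and y be country A's share when country A proposes.
Country A accepts iff offered ≥ 0.72·y, so x = 200 − 0.72y. Symmetrically y = 200 − 0.63x.
Substituting: x = 200 − 0.72(200 − 0.63x), giving x(1 − 0.63·0.72) = 200(1 − 0.72).
So x = 200 × 0.28 / 0.5464 ≈ 102.4890, and country A receives 200 − x ≈ 97.5110.

97.51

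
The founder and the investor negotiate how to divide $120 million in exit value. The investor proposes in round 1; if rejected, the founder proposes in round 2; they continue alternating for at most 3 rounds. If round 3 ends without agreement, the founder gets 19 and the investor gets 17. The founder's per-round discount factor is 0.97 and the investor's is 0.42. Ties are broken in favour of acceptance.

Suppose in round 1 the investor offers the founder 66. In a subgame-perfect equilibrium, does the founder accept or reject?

Round 3 (the investor proposes): the founder gets 19 if talks fail, so the investor offers 19 and keeps 101.
Round 2 (the founder proposes): the investor can get 101 next round, worth 0.42 × 101 = 42.42 now. The founder offers 42.42 and keeps 120 − 42.42 = 77.58.
So by rejecting in round 1, the founder gets 77.58 next round, worth 0.97 × 77.58 = 75.2526 now.
Offer 66 < 75.2526, so the founder rejects.

Reject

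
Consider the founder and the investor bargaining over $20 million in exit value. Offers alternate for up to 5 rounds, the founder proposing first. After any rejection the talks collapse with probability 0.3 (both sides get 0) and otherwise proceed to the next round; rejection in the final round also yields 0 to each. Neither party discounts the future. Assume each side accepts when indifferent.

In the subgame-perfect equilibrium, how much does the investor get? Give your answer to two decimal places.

6.26

By backward induction:
Round 5 (the founder proposes): rejection yields 0 for the investor; the founder offers 0 and keeps 20.
Round 4 (the investor proposes): rejecting gives the founder an expected 0.7 × 20 = 14; the investor offers that and keeps 6.
Round 3 (the founder proposes): rejecting gives the investor an expected 0.7 × 6 = 4.2; the founder offers that and keeps 15.8.
Round 2 (the investor proposes): rejecting gives the founder an expected 0.7 × 15.8 = 11.06; the investor offers that and keeps 8.94.
Round 1 (the founder proposes): rejecting gives the investor an expected 0.7 × 8.94 = 6.258, so the founder offers 6.258, keeping 13.742.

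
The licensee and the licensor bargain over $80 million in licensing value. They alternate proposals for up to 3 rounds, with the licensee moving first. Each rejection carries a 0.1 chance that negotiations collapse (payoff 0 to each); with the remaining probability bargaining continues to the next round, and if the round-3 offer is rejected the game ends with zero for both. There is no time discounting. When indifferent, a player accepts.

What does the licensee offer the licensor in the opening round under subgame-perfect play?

Round 3 (the licensee proposes): rejection yields 0 for the licensor; the licensee offers 0 and keeps 80.
Round 2 (the licensor proposes): rejecting gives the licensee an expected 0.9 × 80 = 72. The licensor offers 72 and keeps 80 − 72 = 8.
Round 1 (the licensee proposes): rejecting gives the licensor an expected 0.9 × 8 = 7.2, so the licensee offers 7.2, keeping 72.8.

7.2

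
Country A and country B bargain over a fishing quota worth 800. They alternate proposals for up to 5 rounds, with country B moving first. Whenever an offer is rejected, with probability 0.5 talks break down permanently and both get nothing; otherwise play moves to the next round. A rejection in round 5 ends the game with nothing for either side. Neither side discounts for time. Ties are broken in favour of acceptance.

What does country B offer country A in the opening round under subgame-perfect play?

Round 5 (country B proposes): country A will accept anything ≥ 0, so country B offers 0 and keeps 800.
Round 4 (country A proposes): rejecting gives country B an expected 0.5 × 800 = 400; country A offers that and keeps 400.
Round 3 (country B proposes): rejecting gives country A an expected 0.5 × 400 = 200, so country B offers 200, keeping 600.
Round 2 (country A proposes): rejecting gives country B an expected 0.5 × 600 = 300, so country A offers 300, keeping 500.
Round 1 (country B proposes): rejecting gives country A an expected 0.5 × 500 = 250; country B offers that and keeps 550.

250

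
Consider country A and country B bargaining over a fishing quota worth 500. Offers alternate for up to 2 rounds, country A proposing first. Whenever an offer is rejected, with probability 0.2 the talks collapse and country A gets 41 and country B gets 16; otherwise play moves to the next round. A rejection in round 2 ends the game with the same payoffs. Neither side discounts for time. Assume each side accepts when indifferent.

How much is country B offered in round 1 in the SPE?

370.4

Round 2 (country B proposes): country A gets 41 if talks fail, so country B offers 41 and keeps 459.
Round 1 (country A proposes): rejecting gives country B an expected 0.8 × 459 + 0.2 × 16 = 370.4, so country A offers 370.4, keeping 129.6.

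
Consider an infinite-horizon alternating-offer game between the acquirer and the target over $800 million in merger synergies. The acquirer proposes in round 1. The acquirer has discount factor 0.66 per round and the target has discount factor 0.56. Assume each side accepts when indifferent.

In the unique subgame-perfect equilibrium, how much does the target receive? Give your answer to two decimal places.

241.62

Let x be the acquirer's share when the acquirer proposes and y be the target's share when the target proposes.
The target accepts iff offered ≥ 0.56·y, so x = 800 − 0.56y. Symmetrically y = 800 − 0.66x.
Substituting: x = 800 − 0.56(800 − 0.66x), giving x(1 − 0.66·0.56) = 800(1 − 0.56).
So x = 800 × 0.44 / 0.6304 ≈ 558.3756, and the target receives 800 − x ≈ 241.6244.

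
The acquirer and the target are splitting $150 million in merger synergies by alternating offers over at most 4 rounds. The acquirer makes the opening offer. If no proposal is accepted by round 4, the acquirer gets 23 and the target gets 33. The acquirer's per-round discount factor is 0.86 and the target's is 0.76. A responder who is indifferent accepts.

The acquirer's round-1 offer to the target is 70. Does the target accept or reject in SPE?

Round 4 (the target proposes): the acquirer gets 23 if talks fail, so the target offers 23 and keeps 127.
Round 3 (the acquirer proposes): the target can get 127 next round, worth 0.76 × 127 = 96.52 now, so the acquirer offers 96.52, keeping 53.48.
Round 2 (the target proposes): the acquirer can get 53.48 next round, worth 0.86 × 53.48 = 45.9928 now, so the target offers 45.9928, keeping 104.0072.
So by rejecting in round 1, the target gets 104.0072 next round, worth 0.76 × 104.0072 = 79.045472 now.
Offer 70 < 79.045472, so the target rejects.

Reject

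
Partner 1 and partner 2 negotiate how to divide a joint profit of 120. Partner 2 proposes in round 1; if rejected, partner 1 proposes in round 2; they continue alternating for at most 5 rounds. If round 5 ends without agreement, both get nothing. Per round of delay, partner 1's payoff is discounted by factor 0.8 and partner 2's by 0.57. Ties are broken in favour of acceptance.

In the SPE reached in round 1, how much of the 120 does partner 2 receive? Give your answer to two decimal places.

59.90

Round 5 (partner 2 proposes): partner 1 will accept anything ≥ 0, so partner 2 offers 0 and keeps 120.
Round 4 (partner 1 proposes): partner 2 can get 120 next round, worth 0.57 × 120 = 68.4 now. Partner 1 offers 68.4 and keeps 120 − 68.4 = 51.6.
Round 3 (partner 2 proposes): partner 1 can get 51.6 next round, worth 0.8 × 51.6 = 41.28 now; partner 2 offers that and keeps 78.72.
Round 2 (partner 1 proposes): partner 2 can get 78.72 next round, worth 0.57 × 78.72 = 44.8704 now, so partner 1 offers 44.8704, keeping 75.1296.
Round 1 (partner 2 proposes): partner 1 can get 75.1296 next round, worth 0.8 × 75.1296 = 60.10368 now, so partner 2 offers 60.10368, keeping 59.89632.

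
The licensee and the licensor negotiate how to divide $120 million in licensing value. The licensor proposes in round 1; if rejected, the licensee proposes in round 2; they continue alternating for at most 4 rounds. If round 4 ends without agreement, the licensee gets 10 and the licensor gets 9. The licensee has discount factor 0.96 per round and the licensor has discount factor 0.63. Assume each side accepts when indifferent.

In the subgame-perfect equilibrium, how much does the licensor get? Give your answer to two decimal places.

Work backward from the last round.
Round 4 (the licensee proposes): the licensor gets 9 if talks fail, so the licensee offers 9 and keeps 111.
Round 3 (the licensor proposes): the licensee can get 111 next round, worth 0.96 × 111 = 106.56 now. The licensor offers 106.56 and keeps 120 − 106.56 = 13.44.
Round 2 (the licensee proposes): the licensor can get 13.44 next round, worth 0.63 × 13.44 = 8.4672 now. The licensee offers 8.4672 and keeps 120 − 8.4672 = 111.5328.
Round 1 (the licensor proposes): the licensee can get 111.5328 next round, worth 0.96 × 111.5328 = 107.071488 now; the licensor offers that and keeps 12.928512.

12.93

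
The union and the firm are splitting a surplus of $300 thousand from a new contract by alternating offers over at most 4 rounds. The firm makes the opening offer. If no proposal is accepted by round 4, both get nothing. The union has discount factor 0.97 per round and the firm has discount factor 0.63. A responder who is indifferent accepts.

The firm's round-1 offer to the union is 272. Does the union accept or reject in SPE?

Reject

Work out the union's continuation value if the offer is rejected.
Round 4 (the union proposes): the firm will accept anything ≥ 0, so the union offers 0 and keeps 300.
Round 3 (the firm proposes): the union can get 300 next round, worth 0.97 × 300 = 291 now, so the firm offers 291, keeping 9.
Round 2 (the union proposes): the firm can get 9 next round, worth 0.63 × 9 = 5.67 now, so the union offers 5.67, keeping 294.33.
So by rejecting in round 1, the union gets 294.33 next round, worth 0.97 × 294.33 = 285.5001 now.
Offer 272 < 285.5001, so the union rejects.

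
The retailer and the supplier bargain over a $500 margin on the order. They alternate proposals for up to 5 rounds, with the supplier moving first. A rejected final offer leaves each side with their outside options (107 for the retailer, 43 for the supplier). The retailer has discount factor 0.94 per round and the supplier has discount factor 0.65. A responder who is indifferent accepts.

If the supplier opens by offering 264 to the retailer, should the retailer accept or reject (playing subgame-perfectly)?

Round 5 (the supplier proposes): the retailer gets 107 if talks fail, so the supplier offers 107 and keeps 393.
Round 4 (the retailer proposes): the supplier can get 393 next round, worth 0.65 × 393 = 255.45 now, so the retailer offers 255.45, keeping 244.55.
Round 3 (the supplier proposes): the retailer can get 244.55 next round, worth 0.94 × 244.55 = 229.877 now. The supplier offers 229.877 and keeps 500 − 229.877 = 270.123.
Round 2 (the retailer proposes): the supplier can get 270.123 next round, worth 0.65 × 270.123 = 175.57995 now; the retailer offers that and keeps 324.42005.
So by rejecting in round 1, the retailer gets 324.42005 next round, worth 0.94 × 324.42005 = 304.954847 now.
Offer 264 < 304.954847, so the retailer rejects.

Reject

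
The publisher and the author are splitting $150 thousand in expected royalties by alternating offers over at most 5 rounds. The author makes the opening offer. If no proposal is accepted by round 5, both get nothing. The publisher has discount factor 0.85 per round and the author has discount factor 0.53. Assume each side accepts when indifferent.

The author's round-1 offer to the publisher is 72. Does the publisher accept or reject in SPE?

Reject

Round 5 (the author proposes): the publisher will accept anything ≥ 0, so the author offers 0 and keeps 150.
Round 4 (the publisher proposes): the author can get 150 next round, worth 0.53 × 150 = 79.5 now, so the publisher offers 79.5, keeping 70.5.
Round 3 (the author proposes): the publisher can get 70.5 next round, worth 0.85 × 70.5 = 59.925 now. The author offers 59.925 and keeps 150 − 59.925 = 90.075.
Round 2 (the publisher proposes): the author can get 90.075 next round, worth 0.53 × 90.075 = 47.73975 now. The publisher offers 47.73975 and keeps 150 − 47.73975 = 102.26025.
So by rejecting in round 1, the publisher gets 102.26025 next round, worth 0.85 × 102.26025 = 86.9212125 now.
Offer 72 < 86.9212125, so the publisher rejects.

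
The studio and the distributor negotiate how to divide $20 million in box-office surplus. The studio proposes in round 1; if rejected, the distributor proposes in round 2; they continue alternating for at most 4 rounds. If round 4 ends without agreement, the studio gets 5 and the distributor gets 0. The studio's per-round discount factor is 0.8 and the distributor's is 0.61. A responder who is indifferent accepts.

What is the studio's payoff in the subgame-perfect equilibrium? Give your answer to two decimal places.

13.09

Round 4 (the distributor proposes): the studio gets 5 if talks fail, so the distributor offers 5 and keeps 15.
Round 3 (the studio proposes): the distributor can get 15 next round, worth 0.61 × 15 = 9.15 now, so the studio offers 9.15, keeping 10.85.
Round 2 (the distributor proposes): the studio can get 10.85 next round, worth 0.8 × 10.85 = 8.68 now; the distributor offers that and keeps 11.32.
Round 1 (the studio proposes): the distributor can get 11.32 next round, worth 0.61 × 11.32 = 6.9052 now. The studio offers 6.9052 and keeps 20 − 6.9052 = 13.0948.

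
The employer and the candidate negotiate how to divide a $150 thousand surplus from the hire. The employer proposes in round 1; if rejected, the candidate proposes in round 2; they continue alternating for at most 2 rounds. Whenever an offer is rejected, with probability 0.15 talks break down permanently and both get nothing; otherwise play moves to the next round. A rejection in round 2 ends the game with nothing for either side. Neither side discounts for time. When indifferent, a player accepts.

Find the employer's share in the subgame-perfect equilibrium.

Round 2 (the candidate proposes): the employer will accept anything ≥ 0, so the candidate offers 0 and keeps 150.
Round 1 (the employer proposes): rejecting gives the candidate an expected 0.85 × 150 = 127.5. The employer offers 127.5 and keeps 150 − 127.5 = 22.5.

22.5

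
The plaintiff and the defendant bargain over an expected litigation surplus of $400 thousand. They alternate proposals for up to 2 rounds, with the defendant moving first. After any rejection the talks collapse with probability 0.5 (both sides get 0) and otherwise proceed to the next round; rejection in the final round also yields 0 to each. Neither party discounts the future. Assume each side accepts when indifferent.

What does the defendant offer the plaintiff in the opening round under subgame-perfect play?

200

Round 2 (the plaintiff proposes): rejection yields 0 for the defendant; the plaintiff offers 0 and keeps 400.
Round 1 (the defendant proposes): rejecting gives the plaintiff an expected 0.5 × 400 = 200, so the defendant offers 200, keeping 200.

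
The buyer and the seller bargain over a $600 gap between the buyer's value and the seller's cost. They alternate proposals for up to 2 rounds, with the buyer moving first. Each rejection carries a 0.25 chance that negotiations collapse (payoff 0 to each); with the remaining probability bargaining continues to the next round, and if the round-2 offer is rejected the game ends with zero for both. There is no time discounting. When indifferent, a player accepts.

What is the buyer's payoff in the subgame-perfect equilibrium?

By backward induction:
Round 2 (the seller proposes): the buyer will accept anything ≥ 0, so the seller offers 0 and keeps 600.
Round 1 (the buyer proposes): rejecting gives the seller an expected 0.75 × 600 = 450; the buyer offers that and keeps 150.

150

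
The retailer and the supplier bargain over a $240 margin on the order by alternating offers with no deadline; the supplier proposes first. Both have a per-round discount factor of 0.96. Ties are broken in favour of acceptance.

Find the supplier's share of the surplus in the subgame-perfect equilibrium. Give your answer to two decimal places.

When the supplier proposes, the retailer accepts any offer worth at least 0.96 times what the retailer would get by proposing next round; and vice versa.
This gives x = 240 − 0.96y and y = 240 − 0.96x, where x and y are each side's share when it proposes.
Hence (1 − 0.96·0.96)x = 240(1 − 0.96), i.e. 0.0784·x = 9.6.
x ≈ 122.4490; the retailer's share is 240 − x ≈ 117.5510.

122.45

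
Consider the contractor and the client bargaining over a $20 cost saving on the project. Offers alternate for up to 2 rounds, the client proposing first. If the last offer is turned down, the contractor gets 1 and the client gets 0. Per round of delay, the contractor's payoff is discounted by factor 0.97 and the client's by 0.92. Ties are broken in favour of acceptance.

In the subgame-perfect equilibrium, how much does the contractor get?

Round 2 (the contractor proposes): the client will accept anything ≥ 0, so the contractor offers 0 and keeps 20.
Round 1 (the client proposes): the contractor can get 20 next round, worth 0.97 × 20 = 19.4 now; the client offers that and keeps 0.6.

19.4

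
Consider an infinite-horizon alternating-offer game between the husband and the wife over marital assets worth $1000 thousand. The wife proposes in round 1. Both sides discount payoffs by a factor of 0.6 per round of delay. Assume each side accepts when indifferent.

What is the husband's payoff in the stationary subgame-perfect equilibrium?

When the wife proposes, the husband accepts any offer worth at least 0.6 times what the husband would get by proposing next round; and vice versa.
This gives x = 1000 − 0.6y and y = 1000 − 0.6x, where x and y are each side's share when it proposes.
Hence (1 − 0.6·0.6)x = 1000(1 − 0.6), i.e. 0.64·x = 400.
x = 625; the husband's share is 1000 − x = 375.

375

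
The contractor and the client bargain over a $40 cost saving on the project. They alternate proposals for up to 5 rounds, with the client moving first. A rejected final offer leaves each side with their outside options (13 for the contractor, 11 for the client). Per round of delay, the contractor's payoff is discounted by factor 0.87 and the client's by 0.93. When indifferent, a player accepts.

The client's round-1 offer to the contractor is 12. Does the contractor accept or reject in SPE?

Reject

Round 5 (the client proposes): the contractor gets 13 if talks fail, so the client offers 13 and keeps 27.
Round 4 (the contractor proposes): the client can get 27 next round, worth 0.93 × 27 = 25.11 now. The contractor offers 25.11 and keeps 40 − 25.11 = 14.89.
Round 3 (the client proposes): the contractor can get 14.89 next round, worth 0.87 × 14.89 = 12.9543 now, so the client offers 12.9543, keeping 27.0457.
Round 2 (the contractor proposes): the client can get 27.0457 next round, worth 0.93 × 27.0457 = 25.152501 now. The contractor offers 25.152501 and keeps 40 − 25.152501 = 14.847499.
So by rejecting in round 1, the contractor gets 14.847499 next round, worth 0.87 × 14.847499 = 12.91732413 now.
Offer 12 < 12.91732413, so the contractor rejects.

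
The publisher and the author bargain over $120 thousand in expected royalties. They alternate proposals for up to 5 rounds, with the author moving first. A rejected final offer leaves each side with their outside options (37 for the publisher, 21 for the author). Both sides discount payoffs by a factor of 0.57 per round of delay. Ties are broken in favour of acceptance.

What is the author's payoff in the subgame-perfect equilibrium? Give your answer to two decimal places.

77.13

Work backward from the last round.
Round 5 (the author proposes): the publisher gets 37 if talks fail, so the author offers 37 and keeps 83.
Round 4 (the publisher proposes): the author can get 83 next round, worth 0.57 × 83 = 47.31 now, so the publisher offers 47.31, keeping 72.69.
Round 3 (the author proposes): the publisher can get 72.69 next round, worth 0.57 × 72.69 = 41.4333 now, so the author offers 41.4333, keeping 78.5667.
Round 2 (the publisher proposes): the author can get 78.5667 next round, worth 0.57 × 78.5667 = 44.783019 now; the publisher offers that and keeps 75.216981.
Round 1 (the author proposes): the publisher can get 75.216981 next round, worth 0.57 × 75.216981 = 42.87367917 now, so the author offers 42.87367917, keeping 77.12632083.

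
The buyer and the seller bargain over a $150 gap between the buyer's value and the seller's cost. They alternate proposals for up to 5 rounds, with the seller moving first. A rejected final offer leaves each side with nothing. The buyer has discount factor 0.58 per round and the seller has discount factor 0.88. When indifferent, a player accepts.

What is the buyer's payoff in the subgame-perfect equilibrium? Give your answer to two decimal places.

By backward induction:
Round 5 (the seller proposes): the buyer will accept anything ≥ 0, so the seller offers 0 and keeps 150.
Round 4 (the buyer proposes): the seller can get 150 next round, worth 0.88 × 150 = 132 now; the buyer offers that and keeps 18.
Round 3 (the seller proposes): the buyer can get 18 next round, worth 0.58 × 18 = 10.44 now, so the seller offers 10.44, keeping 139.56.
Round 2 (the buyer proposes): the seller can get 139.56 next round, worth 0.88 × 139.56 = 122.8128 now. The buyer offers 122.8128 and keeps 150 − 122.8128 = 27.1872.
Round 1 (the seller proposes): the buyer can get 27.1872 next round, worth 0.58 × 27.1872 = 15.768576 now. The seller offers 15.768576 and keeps 150 − 15.768576 = 134.231424.

15.77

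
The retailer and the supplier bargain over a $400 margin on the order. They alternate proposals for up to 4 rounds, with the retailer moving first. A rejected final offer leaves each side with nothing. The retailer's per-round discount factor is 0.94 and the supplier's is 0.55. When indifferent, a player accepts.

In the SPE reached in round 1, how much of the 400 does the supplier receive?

By backward induction:
Round 4 (the supplier proposes): rejection yields 0 for the retailer; the supplier offers 0 and keeps 400.
Round 3 (the retailer proposes): the supplier can get 400 next round, worth 0.55 × 400 = 220 now, so the retailer offers 220, keeping 180.
Round 2 (the supplier proposes): the retailer can get 180 next round, worth 0.94 × 180 = 169.2 now, so the supplier offers 169.2, keeping 230.8.
Round 1 (the retailer proposes): the supplier can get 230.8 next round, worth 0.55 × 230.8 = 126.94 now, so the retailer offers 126.94, keeping 273.06.

126.94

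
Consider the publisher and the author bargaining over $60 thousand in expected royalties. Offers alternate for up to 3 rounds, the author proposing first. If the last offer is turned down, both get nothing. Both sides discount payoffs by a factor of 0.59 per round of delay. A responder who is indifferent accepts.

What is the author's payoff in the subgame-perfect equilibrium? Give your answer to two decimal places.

45.49

Work backward from the last round.
Round 3 (the author proposes): the publisher will accept anything ≥ 0, so the author offers 0 and keeps 60.
Round 2 (the publisher proposes): the author can get 60 next round, worth 0.59 × 60 = 35.4 now; the publisher offers that and keeps 24.6.
Round 1 (the author proposes): the publisher can get 24.6 next round, worth 0.59 × 24.6 = 14.514 now; the author offers that and keeps 45.486.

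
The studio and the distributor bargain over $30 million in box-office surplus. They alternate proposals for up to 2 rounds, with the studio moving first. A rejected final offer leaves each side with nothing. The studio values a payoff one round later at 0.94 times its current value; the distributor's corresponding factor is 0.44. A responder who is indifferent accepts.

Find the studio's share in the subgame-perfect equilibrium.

16.8

Work backward from the last round.
Round 2 (the distributor proposes): rejection yields 0 for the studio; the distributor offers 0 and keeps 30.
Round 1 (the studio proposes): the distributor can get 30 next round, worth 0.44 × 30 = 13.2 now; the studio offers that and keeps 16.8.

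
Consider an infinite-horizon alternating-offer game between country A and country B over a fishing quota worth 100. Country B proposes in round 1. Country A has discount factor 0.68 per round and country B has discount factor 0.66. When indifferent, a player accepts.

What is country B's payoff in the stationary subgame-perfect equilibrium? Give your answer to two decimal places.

Let x be country B's share when country B proposes and y be country A's share when country A proposes.
Country A accepts iff offered ≥ 0.68·y, so x = 100 − 0.68y. Symmetrically y = 100 − 0.66x.
Substituting: x = 100 − 0.68(100 − 0.66x), giving x(1 − 0.66·0.68) = 100(1 − 0.68).
So x = 100 × 0.32 / 0.5512 ≈ 58.0552, and country A receives 100 − x ≈ 41.9448.

58.06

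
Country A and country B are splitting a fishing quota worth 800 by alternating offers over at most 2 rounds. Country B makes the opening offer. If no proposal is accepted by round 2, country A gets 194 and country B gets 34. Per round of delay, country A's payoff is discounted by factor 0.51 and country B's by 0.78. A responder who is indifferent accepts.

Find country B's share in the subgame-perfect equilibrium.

409.34

Round 2 (country A proposes): country B gets 34 if talks fail, so country A offers 34 and keeps 766.
Round 1 (country B proposes): country A can get 766 next round, worth 0.51 × 766 = 390.66 now. Country B offers 390.66 and keeps 800 − 390.66 = 409.34.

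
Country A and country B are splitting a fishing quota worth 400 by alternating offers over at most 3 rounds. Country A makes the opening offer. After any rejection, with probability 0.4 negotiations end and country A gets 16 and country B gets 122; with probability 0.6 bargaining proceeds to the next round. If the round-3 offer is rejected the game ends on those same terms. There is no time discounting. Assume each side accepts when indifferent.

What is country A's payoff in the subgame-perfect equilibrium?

215.12

Round 3 (country A proposes): country B gets 122 if talks fail, so country A offers 122 and keeps 278.
Round 2 (country B proposes): rejecting gives country A an expected 0.6 × 278 + 0.4 × 16 = 173.2; country B offers that and keeps 226.8.
Round 1 (country A proposes): rejecting gives country B an expected 0.6 × 226.8 + 0.4 × 122 = 184.88; country A offers that and keeps 215.12.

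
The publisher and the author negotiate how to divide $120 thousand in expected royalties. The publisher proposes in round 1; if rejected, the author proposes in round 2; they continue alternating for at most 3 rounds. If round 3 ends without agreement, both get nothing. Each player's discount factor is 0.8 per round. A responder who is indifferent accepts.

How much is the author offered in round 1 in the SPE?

19.2

Round 3 (the publisher proposes): rejection yields 0 for the author; the publisher offers 0 and keeps 120.
Round 2 (the author proposes): the publisher can get 120 next round, worth 0.8 × 120 = 96 now; the author offers that and keeps 24.
Round 1 (the publisher proposes): the author can get 24 next round, worth 0.8 × 24 = 19.2 now, so the publisher offers 19.2, keeping 100.8.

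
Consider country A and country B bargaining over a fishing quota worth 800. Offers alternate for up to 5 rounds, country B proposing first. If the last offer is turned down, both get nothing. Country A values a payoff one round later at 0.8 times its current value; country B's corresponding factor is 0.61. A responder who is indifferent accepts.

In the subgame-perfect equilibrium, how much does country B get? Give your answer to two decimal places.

Solve by backward induction from round 5.
Round 5 (country B proposes): rejection yields 0 for country A; country B offers 0 and keeps 800.
Round 4 (country A proposes): country B can get 800 next round, worth 0.61 × 800 = 488 now. Country A offers 488 and keeps 800 − 488 = 312.
Round 3 (country B proposes): country A can get 312 next round, worth 0.8 × 312 = 249.6 now. Country B offers 249.6 and keeps 800 − 249.6 = 550.4.
Round 2 (country A proposes): country B can get 550.4 next round, worth 0.61 × 550.4 = 335.744 now; country A offers that and keeps 464.256.
Round 1 (country B proposes): country A can get 464.256 next round, worth 0.8 × 464.256 = 371.4048 now, so country B offers 371.4048, keeping 428.5952.

428.60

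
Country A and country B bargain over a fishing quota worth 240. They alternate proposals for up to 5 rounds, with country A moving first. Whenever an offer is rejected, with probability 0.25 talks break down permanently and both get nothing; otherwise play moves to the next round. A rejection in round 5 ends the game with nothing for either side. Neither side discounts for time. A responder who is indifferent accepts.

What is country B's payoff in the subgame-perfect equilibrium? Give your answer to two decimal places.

Round 5 (country A proposes): rejection yields 0 for country B; country A offers 0 and keeps 240.
Round 4 (country B proposes): rejecting gives country A an expected 0.75 × 240 = 180; country B offers that and keeps 60.
Round 3 (country A proposes): rejecting gives country B an expected 0.75 × 60 = 45, so country A offers 45, keeping 195.
Round 2 (country B proposes): rejecting gives country A an expected 0.75 × 195 = 146.25, so country B offers 146.25, keeping 93.75.
Round 1 (country A proposes): rejecting gives country B an expected 0.75 × 93.75 = 70.3125, so country A offers 70.3125, keeping 169.6875.

70.31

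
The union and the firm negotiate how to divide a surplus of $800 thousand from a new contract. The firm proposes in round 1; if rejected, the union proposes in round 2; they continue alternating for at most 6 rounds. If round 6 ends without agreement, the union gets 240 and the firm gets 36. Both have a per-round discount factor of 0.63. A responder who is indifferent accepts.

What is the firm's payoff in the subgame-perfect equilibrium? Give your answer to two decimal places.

463.68

Work backward from the last round.
Round 6 (the union proposes): the firm gets 36 if talks fail, so the union offers 36 and keeps 764.
Round 5 (the firm proposes): the union can get 764 next round, worth 0.63 × 764 = 481.32 now, so the firm offers 481.32, keeping 318.68.
Round 4 (the union proposes): the firm can get 318.68 next round, worth 0.63 × 318.68 = 200.7684 now; the union offers that and keeps 599.2316.
Round 3 (the firm proposes): the union can get 599.2316 next round, worth 0.63 × 599.2316 = 377.515908 now; the firm offers that and keeps 422.484092.
Round 2 (the union proposes): the firm can get 422.484092 next round, worth 0.63 × 422.484092 = 266.16497796 now, so the union offers 266.16497796, keeping 533.83502204.
Round 1 (the firm proposes): the union can get 533.83502204 next round, worth 0.63 × 533.83502204 = 336.3160638852 now, so the firm offers 336.3160638852, keeping 463.6839361148.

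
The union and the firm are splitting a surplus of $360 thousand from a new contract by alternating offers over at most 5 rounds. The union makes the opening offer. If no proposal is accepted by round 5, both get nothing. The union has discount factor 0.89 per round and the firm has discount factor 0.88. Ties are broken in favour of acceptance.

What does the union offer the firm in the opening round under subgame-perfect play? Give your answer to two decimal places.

Round 5 (the union proposes): the firm will accept anything ≥ 0, so the union offers 0 and keeps 360.
Round 4 (the firm proposes): the union can get 360 next round, worth 0.89 × 360 = 320.4 now. The firm offers 320.4 and keeps 360 − 320.4 = 39.6.
Round 3 (the union proposes): the firm can get 39.6 next round, worth 0.88 × 39.6 = 34.848 now, so the union offers 34.848, keeping 325.152.
Round 2 (the firm proposes): the union can get 325.152 next round, worth 0.89 × 325.152 = 289.38528 now; the firm offers that and keeps 70.61472.
Round 1 (the union proposes): the firm can get 70.61472 next round, worth 0.88 × 70.61472 = 62.1409536 now, so the union offers 62.1409536, keeping 297.8590464.

62.14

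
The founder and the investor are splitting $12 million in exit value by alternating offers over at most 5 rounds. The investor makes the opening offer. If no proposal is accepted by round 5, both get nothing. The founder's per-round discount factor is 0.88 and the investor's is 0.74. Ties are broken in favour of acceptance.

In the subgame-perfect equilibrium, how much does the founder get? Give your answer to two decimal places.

4.53

Round 5 (the investor proposes): rejection yields 0 for the founder; the investor offers 0 and keeps 12.
Round 4 (the founder proposes): the investor can get 12 next round, worth 0.74 × 12 = 8.88 now; the founder offers that and keeps 3.12.
Round 3 (the investor proposes): the founder can get 3.12 next round, worth 0.88 × 3.12 = 2.7456 now, so the investor offers 2.7456, keeping 9.2544.
Round 2 (the founder proposes): the investor can get 9.2544 next round, worth 0.74 × 9.2544 = 6.848256 now, so the founder offers 6.848256, keeping 5.151744.
Round 1 (the investor proposes): the founder can get 5.151744 next round, worth 0.88 × 5.151744 = 4.53353472 now, so the investor offers 4.53353472, keeping 7.46646528.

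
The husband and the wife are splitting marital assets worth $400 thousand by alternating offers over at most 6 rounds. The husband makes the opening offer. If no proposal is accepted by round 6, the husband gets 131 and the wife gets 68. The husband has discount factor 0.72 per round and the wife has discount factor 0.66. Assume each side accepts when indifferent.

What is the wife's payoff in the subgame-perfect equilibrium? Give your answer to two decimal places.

149.14

Round 6 (the wife proposes): the husband gets 131 if talks fail, so the wife offers 131 and keeps 269.
Round 5 (the husband proposes): the wife can get 269 next round, worth 0.66 × 269 = 177.54 now, so the husband offers 177.54, keeping 222.46.
Round 4 (the wife proposes): the husband can get 222.46 next round, worth 0.72 × 222.46 = 160.1712 now, so the wife offers 160.1712, keeping 239.8288.
Round 3 (the husband proposes): the wife can get 239.8288 next round, worth 0.66 × 239.8288 = 158.287008 now; the husband offers that and keeps 241.712992.
Round 2 (the wife proposes): the husband can get 241.712992 next round, worth 0.72 × 241.712992 = 174.03335424 now; the wife offers that and keeps 225.96664576.
Round 1 (the husband proposes): the wife can get 225.96664576 next round, worth 0.66 × 225.96664576 = 149.1379862016 now; the husband offers that and keeps 250.8620137984.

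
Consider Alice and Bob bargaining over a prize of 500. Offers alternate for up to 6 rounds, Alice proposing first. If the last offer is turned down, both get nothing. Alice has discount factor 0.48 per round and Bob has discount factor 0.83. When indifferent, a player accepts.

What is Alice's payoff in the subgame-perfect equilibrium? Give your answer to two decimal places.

Round 6 (Bob proposes): rejection yields 0 for Alice; Bob offers 0 and keeps 500.
Round 5 (Alice proposes): Bob can get 500 next round, worth 0.83 × 500 = 415 now, so Alice offers 415, keeping 85.
Round 4 (Bob proposes): Alice can get 85 next round, worth 0.48 × 85 = 40.8 now; Bob offers that and keeps 459.2.
Round 3 (Alice proposes): Bob can get 459.2 next round, worth 0.83 × 459.2 = 381.136 now, so Alice offers 381.136, keeping 118.864.
Round 2 (Bob proposes): Alice can get 118.864 next round, worth 0.48 × 118.864 = 57.05472 now, so Bob offers 57.05472, keeping 442.94528.
Round 1 (Alice proposes): Bob can get 442.94528 next round, worth 0.83 × 442.94528 = 367.6445824 now, so Alice offers 367.6445824, keeping 132.3554176.

132.36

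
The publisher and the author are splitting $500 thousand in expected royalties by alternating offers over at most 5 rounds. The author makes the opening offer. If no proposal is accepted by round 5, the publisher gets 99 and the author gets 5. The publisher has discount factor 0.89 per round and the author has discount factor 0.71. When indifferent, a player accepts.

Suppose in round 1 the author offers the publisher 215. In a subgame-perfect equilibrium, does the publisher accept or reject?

Round 5 (the author proposes): the publisher gets 99 if talks fail, so the author offers 99 and keeps 401.
Round 4 (the publisher proposes): the author can get 401 next round, worth 0.71 × 401 = 284.71 now. The publisher offers 284.71 and keeps 500 − 284.71 = 215.29.
Round 3 (the author proposes): the publisher can get 215.29 next round, worth 0.89 × 215.29 = 191.6081 now. The author offers 191.6081 and keeps 500 − 191.6081 = 308.3919.
Round 2 (the publisher proposes): the author can get 308.3919 next round, worth 0.71 × 308.3919 = 218.958249 now. The publisher offers 218.958249 and keeps 500 − 218.958249 = 281.041751.
So by rejecting in round 1, the publisher gets 281.041751 next round, worth 0.89 × 281.041751 = 250.12715839 now.
Offer 215 < 250.12715839, so the publisher rejects.

Reject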